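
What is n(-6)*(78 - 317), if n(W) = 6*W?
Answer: 8604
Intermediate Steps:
n(-6)*(78 - 317) = (6*(-6))*(78 - 317) = -36*(-239) = 8604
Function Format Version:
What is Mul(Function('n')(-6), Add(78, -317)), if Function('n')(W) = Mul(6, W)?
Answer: 8604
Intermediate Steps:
Mul(Function('n')(-6), Add(78, -317)) = Mul(Mul(6, -6), Add(78, -317)) = Mul(-36, -239) = 8604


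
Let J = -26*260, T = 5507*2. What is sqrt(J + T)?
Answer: sqrt(4254) ≈ 65.223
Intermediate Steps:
T = 11014
J = -6760
sqrt(J + T) = sqrt(-6760 + 11014) = sqrt(4254)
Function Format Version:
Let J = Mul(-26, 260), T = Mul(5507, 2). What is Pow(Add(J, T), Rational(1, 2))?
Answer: Pow(4254, Rational(1, 2)) ≈ 65.223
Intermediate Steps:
T = 11014
J = -6760
Pow(Add(J, T), Rational(1, 2)) = Pow(Add(-6760, 11014), Rational(1, 2)) = Pow(4254, Rational(1, 2))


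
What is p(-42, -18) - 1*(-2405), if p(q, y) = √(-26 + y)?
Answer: 2405 + 2*I*√11 ≈ 2405.0 + 6.6332*I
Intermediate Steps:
p(-42, -18) - 1*(-2405) = √(-26 - 18) - 1*(-2405) = √(-44) + 2405 = 2*I*√11 + 2405 = 2405 + 2*I*√11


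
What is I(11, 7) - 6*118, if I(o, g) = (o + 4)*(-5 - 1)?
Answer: -798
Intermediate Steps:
I(o, g) = -24 - 6*o (I(o, g) = (4 + o)*(-6) = -24 - 6*o)
I(11, 7) - 6*118 = (-24 - 6*11) - 6*118 = (-24 - 66) - 708 = -90 - 708 = -798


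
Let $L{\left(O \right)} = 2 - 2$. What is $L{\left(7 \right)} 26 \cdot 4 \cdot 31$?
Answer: $0$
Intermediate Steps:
$L{\left(O \right)} = 0$ ($L{\left(O \right)} = 2 - 2 = 0$)
$L{\left(7 \right)} 26 \cdot 4 \cdot 31 = 0 \cdot 26 \cdot 4 \cdot 31 = 0 \cdot 124 = 0$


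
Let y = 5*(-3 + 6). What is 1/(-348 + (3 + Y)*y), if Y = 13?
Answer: -1/108 ≈ -0.0092593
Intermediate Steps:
y = 15 (y = 5*3 = 15)
1/(-348 + (3 + Y)*y) = 1/(-348 + (3 + 13)*15) = 1/(-348 + 16*15) = 1/(-348 + 240) = 1/(-108) = -1/108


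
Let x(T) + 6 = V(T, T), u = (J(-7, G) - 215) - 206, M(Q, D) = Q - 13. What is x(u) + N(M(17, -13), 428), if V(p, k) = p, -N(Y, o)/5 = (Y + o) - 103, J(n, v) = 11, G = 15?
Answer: -2061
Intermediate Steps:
M(Q, D) = -13 + Q
N(Y, o) = 515 - 5*Y - 5*o (N(Y, o) = -5*((Y + o) - 103) = -5*(-103 + Y + o) = 515 - 5*Y - 5*o)
u = -410 (u = (11 - 215) - 206 = -204 - 206 = -410)
x(T) = -6 + T
x(u) + N(M(17, -13), 428) = (-6 - 410) + (515 - 5*(-13 + 17) - 5*428) = -416 + (515 - 5*4 - 2140) = -416 + (515 - 20 - 2140) = -416 - 1645 = -2061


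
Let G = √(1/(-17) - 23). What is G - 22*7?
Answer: -154 + 14*I*√34/17 ≈ -154.0 + 4.802*I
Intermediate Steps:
G = 14*I*√34/17 (G = √(-1/17 - 23) = √(-392/17) = 14*I*√34/17 ≈ 4.802*I)
G - 22*7 = 14*I*√34/17 - 22*7 = 14*I*√34/17 - 154 = -154 + 14*I*√34/17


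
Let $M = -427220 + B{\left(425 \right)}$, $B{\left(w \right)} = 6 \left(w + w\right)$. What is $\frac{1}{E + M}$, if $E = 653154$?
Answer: $\frac{1}{231034} \approx 4.3284 \cdot 10^{-6}$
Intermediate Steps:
$B{\left(w \right)} = 12 w$ ($B{\left(w \right)} = 6 \cdot 2 w = 12 w$)
$M = -422120$ ($M = -427220 + 12 \cdot 425 = -427220 + 5100 = -422120$)
$\frac{1}{E + M} = \frac{1}{653154 - 422120} = \frac{1}{231034}$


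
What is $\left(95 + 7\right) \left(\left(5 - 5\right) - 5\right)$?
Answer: $-510$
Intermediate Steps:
$\left(95 + 7\right) \left(\left(5 - 5\right) - 5\right) = 102 \left(0 - 5\right) = 102 \left(-5\right) = -510$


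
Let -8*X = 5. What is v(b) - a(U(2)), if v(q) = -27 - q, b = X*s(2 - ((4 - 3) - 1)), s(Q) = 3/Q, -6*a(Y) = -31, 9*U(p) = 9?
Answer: -1499/48 ≈ -31.229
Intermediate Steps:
U(p) = 1 (U(p) = (⅑)*9 = 1)
a(Y) = 31/6 (a(Y) = -⅙*(-31) = 31/6)
X = -5/8 (X = -⅛*5 = -5/8 ≈ -0.62500)
b = -15/16 (b = -15/(8*(2 - ((4 - 3) - 1))) = -15/(8*(2 - (1 - 1))) = -15/(8*(2 - 1*0)) = -15/(8*(2 + 0)) = -15/(8*2) = -5/8*3/2 = -15/16 ≈ -0.93750)
v(b) - a(U(2)) = (-27 - 1*(-15/16)) - 1*31/6 = (-27 + 15/16) - 31/6 = -417/16 - 31/6 = -1499/48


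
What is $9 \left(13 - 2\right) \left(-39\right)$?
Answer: $-3861$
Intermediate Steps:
$9 \left(13 - 2\right) \left(-39\right) = 9 \cdot 11 \left(-39\right) = 99 \left(-39\right) = -3861$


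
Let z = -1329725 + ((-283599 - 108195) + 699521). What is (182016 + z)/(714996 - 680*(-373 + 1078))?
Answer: -139997/39266 ≈ -3.5653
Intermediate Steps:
z = -1021998 (z = -1329725 + (-391794 + 699521) = -1329725 + 307727 = -1021998)
(182016 + z)/(714996 - 680*(-373 + 1078)) = (182016 - 1021998)/(714996 - 680*(-373 + 1078)) = -839982/(714996 - 680*705) = -839982/(714996 - 479400) = -839982/235596 = -839982*1/235596 = -139997/39266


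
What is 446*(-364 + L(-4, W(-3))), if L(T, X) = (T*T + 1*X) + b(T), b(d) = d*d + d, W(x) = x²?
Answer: -145842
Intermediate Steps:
b(d) = d + d² (b(d) = d² + d = d + d²)
L(T, X) = X + T² + T*(1 + T) (L(T, X) = (T*T + 1*X) + T*(1 + T) = (T² + X) + T*(1 + T) = (X + T²) + T*(1 + T) = X + T² + T*(1 + T))
446*(-364 + L(-4, W(-3))) = 446*(-364 + (-4 + (-3)² + 2*(-4)²)) = 446*(-364 + (-4 + 9 + 2*16)) = 446*(-364 + (-4 + 9 + 32)) = 446*(-364 + 37) = 446*(-327) = -145842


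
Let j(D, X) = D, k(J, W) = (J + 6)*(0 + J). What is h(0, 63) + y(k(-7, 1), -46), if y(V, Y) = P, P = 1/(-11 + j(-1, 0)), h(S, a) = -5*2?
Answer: -121/12 ≈ -10.083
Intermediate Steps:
k(J, W) = J*(6 + J) (k(J, W) = (6 + J)*J = J*(6 + J))
h(S, a) = -10
P = -1/12 (P = 1/(-11 - 1) = 1/(-12) = -1/12 ≈ -0.083333)
y(V, Y) = -1/12
h(0, 63) + y(k(-7, 1), -46) = -10 - 1/12 = -121/12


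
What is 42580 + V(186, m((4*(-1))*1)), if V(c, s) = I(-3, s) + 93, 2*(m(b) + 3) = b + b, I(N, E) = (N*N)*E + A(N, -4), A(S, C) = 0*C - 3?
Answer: 42607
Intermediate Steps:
A(S, C) = -3 (A(S, C) = 0 - 3 = -3)
I(N, E) = -3 + E*N² (I(N, E) = (N*N)*E - 3 = N²*E - 3 = E*N² - 3 = -3 + E*N²)
m(b) = -3 + b (m(b) = -3 + (b + b)/2 = -3 + (2*b)/2 = -3 + b)
V(c, s) = 90 + 9*s (V(c, s) = (-3 + s*(-3)²) + 93 = (-3 + s*9) + 93 = (-3 + 9*s) + 93 = 90 + 9*s)
42580 + V(186, m((4*(-1))*1)) = 42580 + (90 + 9*(-3 + (4*(-1))*1)) = 42580 + (90 + 9*(-3 - 4*1)) = 42580 + (90 + 9*(-3 - 4)) = 42580 + (90 + 9*(-7)) = 42580 + (90 - 63) = 42580 + 27 = 42607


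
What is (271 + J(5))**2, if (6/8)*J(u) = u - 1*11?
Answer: 69169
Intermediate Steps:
J(u) = -44/3 + 4*u/3 (J(u) = 4*(u - 1*11)/3 = 4*(u - 11)/3 = 4*(-11 + u)/3 = -44/3 + 4*u/3)
(271 + J(5))**2 = (271 + (-44/3 + (4/3)*5))**2 = (271 + (-44/3 + 20/3))**2 = (271 - 8)**2 = 263**2 = 69169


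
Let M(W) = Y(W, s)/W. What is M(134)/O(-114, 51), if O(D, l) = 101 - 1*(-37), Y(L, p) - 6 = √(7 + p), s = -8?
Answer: 1/3082 + I/18492 ≈ 0.00032446 + 5.4077e-5*I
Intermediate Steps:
Y(L, p) = 6 + √(7 + p)
O(D, l) = 138 (O(D, l) = 101 + 37 = 138)
M(W) = (6 + I)/W (M(W) = (6 + √(7 - 8))/W = (6 + √(-1))/W = (6 + I)/W)
M(134)/O(-114, 51) = ((6 + I)/134)/138 = ((6 + I)/134)*(1/138) = (3/67 + I/134)*(1/138) = 1/3082 + I/18492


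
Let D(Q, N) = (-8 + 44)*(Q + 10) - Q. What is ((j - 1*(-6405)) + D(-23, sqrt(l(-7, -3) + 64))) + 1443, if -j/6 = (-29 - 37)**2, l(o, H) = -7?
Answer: -18733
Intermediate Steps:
j = -26136 (j = -6*(-29 - 37)**2 = -6*(-66)**2 = -6*4356 = -26136)
D(Q, N) = 360 + 35*Q (D(Q, N) = 36*(10 + Q) - Q = (360 + 36*Q) - Q = 360 + 35*Q)
((j - 1*(-6405)) + D(-23, sqrt(l(-7, -3) + 64))) + 1443 = ((-26136 - 1*(-6405)) + (360 + 35*(-23))) + 1443 = ((-26136 + 6405) + (360 - 805)) + 1443 = (-19731 - 445) + 1443 = -20176 + 1443 = -18733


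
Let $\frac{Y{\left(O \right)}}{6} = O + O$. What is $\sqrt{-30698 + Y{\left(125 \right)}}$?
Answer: $i \sqrt{29198} \approx 170.87 i$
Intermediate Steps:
$Y{\left(O \right)} = 12 O$ ($Y{\left(O \right)} = 6 \left(O + O\right) = 6 \cdot 2 O = 12 O$)
$\sqrt{-30698 + Y{\left(125 \right)}} = \sqrt{-30698 + 12 \cdot 125} = \sqrt{-30698 + 1500} = \sqrt{-29198} = i \sqrt{29198}$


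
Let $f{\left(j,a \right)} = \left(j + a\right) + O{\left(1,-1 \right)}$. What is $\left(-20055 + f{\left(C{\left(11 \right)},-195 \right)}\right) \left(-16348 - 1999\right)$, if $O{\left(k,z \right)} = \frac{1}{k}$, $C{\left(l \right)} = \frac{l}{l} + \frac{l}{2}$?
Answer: $\frac{742778295}{2} \approx 3.7139 \cdot 10^{8}$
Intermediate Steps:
$C{\left(l \right)} = 1 + \frac{l}{2}$ ($C{\left(l \right)} = 1 + l \frac{1}{2} = 1 + \frac{l}{2}$)
$f{\left(j,a \right)} = 1 + a + j$ ($f{\left(j,a \right)} = \left(j + a\right) + 1^{-1} = \left(a + j\right) + 1 = 1 + a + j$)
$\left(-20055 + f{\left(C{\left(11 \right)},-195 \right)}\right) \left(-16348 - 1999\right) = \left(-20055 + \left(1 - 195 + \left(1 + \frac{1}{2} \cdot 11\right)\right)\right) \left(-16348 - 1999\right) = \left(-20055 + \left(1 - 195 + \left(1 + \frac{11}{2}\right)\right)\right) \left(-18347\right) = \left(-20055 + \left(1 - 195 + \frac{13}{2}\right)\right) \left(-18347\right) = \left(-20055 - \frac{375}{2}\right) \left(-18347\right) = \left(- \frac{40485}{2}\right) \left(-18347\right) = \frac{742778295}{2}$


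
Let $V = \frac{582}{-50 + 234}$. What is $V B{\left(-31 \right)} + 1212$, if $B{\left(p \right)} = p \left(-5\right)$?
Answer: $\frac{156609}{92} \approx 1702.3$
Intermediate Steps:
$B{\left(p \right)} = - 5 p$
$V = \frac{291}{92}$ ($V = \frac{582}{184} = 582 \cdot \frac{1}{184} = \frac{291}{92} \approx 3.163$)
$V B{\left(-31 \right)} + 1212 = \frac{291 \left(\left(-5\right) \left(-31\right)\right)}{92} + 1212 = \frac{291}{92} \cdot 155 + 1212 = \frac{45105}{92} + 1212 = \frac{156609}{92}$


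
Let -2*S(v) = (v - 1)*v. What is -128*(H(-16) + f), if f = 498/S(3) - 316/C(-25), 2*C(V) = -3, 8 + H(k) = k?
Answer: -7936/3 ≈ -2645.3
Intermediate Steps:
H(k) = -8 + k
C(V) = -3/2 (C(V) = (1/2)*(-3) = -3/2)
S(v) = -v*(-1 + v)/2 (S(v) = -(v - 1)*v/2 = -(-1 + v)*v/2 = -v*(-1 + v)/2)
f = 134/3 (f = 498/(((1/2)*3*(1 - 1*3))) - 316/(-3/2) = 498/(((1/2)*3*(1 - 3))) - 316*(-2/3) = 498/(((1/2)*3*(-2))) + 632/3 = 498/(-3) + 632/3 = 498*(-1/3) + 632/3 = -166 + 632/3 = 134/3 ≈ 44.667)
-128*(H(-16) + f) = -128*((-8 - 16) + 134/3) = -128*(-24 + 134/3) = -128*62/3 = -7936/3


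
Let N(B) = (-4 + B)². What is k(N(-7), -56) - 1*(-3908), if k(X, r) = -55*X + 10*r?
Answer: -3307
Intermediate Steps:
k(N(-7), -56) - 1*(-3908) = (-55*(-4 - 7)² + 10*(-56)) - 1*(-3908) = (-55*(-11)² - 560) + 3908 = (-55*121 - 560) + 3908 = (-6655 - 560) + 3908 = -7215 + 3908 = -3307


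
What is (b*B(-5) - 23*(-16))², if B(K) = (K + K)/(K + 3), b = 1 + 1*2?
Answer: 146689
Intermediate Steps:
b = 3 (b = 1 + 2 = 3)
B(K) = 2*K/(3 + K) (B(K) = (2*K)/(3 + K) = 2*K/(3 + K))
(b*B(-5) - 23*(-16))² = (3*(2*(-5)/(3 - 5)) - 23*(-16))² = (3*(2*(-5)/(-2)) + 368)² = (3*(2*(-5)*(-½)) + 368)² = (3*5 + 368)² = (15 + 368)² = 383² = 146689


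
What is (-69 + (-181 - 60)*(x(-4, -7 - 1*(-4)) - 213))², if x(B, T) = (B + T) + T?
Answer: 2880898276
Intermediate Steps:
x(B, T) = B + 2*T
(-69 + (-181 - 60)*(x(-4, -7 - 1*(-4)) - 213))² = (-69 + (-181 - 60)*((-4 + 2*(-7 - 1*(-4))) - 213))² = (-69 - 241*((-4 + 2*(-7 + 4)) - 213))² = (-69 - 241*((-4 + 2*(-3)) - 213))² = (-69 - 241*((-4 - 6) - 213))² = (-69 - 241*(-10 - 213))² = (-69 - 241*(-223))² = (-69 + 53743)² = 53674² = 2880898276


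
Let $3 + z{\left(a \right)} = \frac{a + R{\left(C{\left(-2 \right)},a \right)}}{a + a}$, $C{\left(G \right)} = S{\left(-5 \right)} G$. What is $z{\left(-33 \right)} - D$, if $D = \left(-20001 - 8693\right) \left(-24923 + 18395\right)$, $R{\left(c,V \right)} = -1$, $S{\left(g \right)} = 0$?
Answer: $- \frac{6181376338}{33} \approx -1.8731 \cdot 10^{8}$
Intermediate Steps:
$C{\left(G \right)} = 0$ ($C{\left(G \right)} = 0 G = 0$)
$z{\left(a \right)} = -3 + \frac{-1 + a}{2 a}$ ($z{\left(a \right)} = -3 + \frac{a - 1}{a + a} = -3 + \frac{-1 + a}{2 a}$)
$D = 187314432$ ($D = \left(-20001 - 8693\right) \left(-6528\right) = \left(-28694\right) \left(-6528\right) = 187314432$)
$z{\left(-33 \right)} - D = \frac{-1 - -165}{2 \left(-33\right)} - 187314432 = \frac{1}{2} \left(- \frac{1}{33}\right) \left(-1 + 165\right) - 187314432 = \frac{1}{2} \left(- \frac{1}{33}\right) 164 - 187314432 = - \frac{82}{33} - 187314432 = - \frac{6181376338}{33}$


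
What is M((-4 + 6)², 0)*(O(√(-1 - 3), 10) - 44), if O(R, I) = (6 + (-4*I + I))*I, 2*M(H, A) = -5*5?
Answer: 3550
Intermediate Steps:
M(H, A) = -25/2 (M(H, A) = (-5*5)/2 = (½)*(-25) = -25/2)
O(R, I) = I*(6 - 3*I) (O(R, I) = (6 - 3*I)*I = I*(6 - 3*I))
M((-4 + 6)², 0)*(O(√(-1 - 3), 10) - 44) = -25*(3*10*(2 - 1*10) - 44)/2 = -25*(3*10*(2 - 10) - 44)/2 = -25*(3*10*(-8) - 44)/2 = -25*(-240 - 44)/2 = -25/2*(-284) = 3550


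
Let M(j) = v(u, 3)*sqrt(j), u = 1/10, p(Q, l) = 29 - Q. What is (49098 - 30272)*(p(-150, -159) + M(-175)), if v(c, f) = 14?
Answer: 3369854 + 1317820*I*sqrt(7) ≈ 3.3699e+6 + 3.4866e+6*I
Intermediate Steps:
u = 1/10 ≈ 0.10000
M(j) = 14*sqrt(j)
(49098 - 30272)*(p(-150, -159) + M(-175)) = (49098 - 30272)*((29 - 1*(-150)) + 14*sqrt(-175)) = 18826*((29 + 150) + 14*(5*I*sqrt(7))) = 18826*(179 + 70*I*sqrt(7)) = 3369854 + 1317820*I*sqrt(7)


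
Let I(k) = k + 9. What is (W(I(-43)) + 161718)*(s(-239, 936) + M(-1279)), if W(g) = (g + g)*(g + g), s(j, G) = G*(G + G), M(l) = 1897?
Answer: 291778672438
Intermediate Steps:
I(k) = 9 + k
s(j, G) = 2*G² (s(j, G) = G*(2*G) = 2*G²)
W(g) = 4*g² (W(g) = (2*g)*(2*g) = 4*g²)
(W(I(-43)) + 161718)*(s(-239, 936) + M(-1279)) = (4*(9 - 43)² + 161718)*(2*936² + 1897) = (4*(-34)² + 161718)*(2*876096 + 1897) = (4*1156 + 161718)*(1752192 + 1897) = (4624 + 161718)*1754089 = 166342*1754089 = 291778672438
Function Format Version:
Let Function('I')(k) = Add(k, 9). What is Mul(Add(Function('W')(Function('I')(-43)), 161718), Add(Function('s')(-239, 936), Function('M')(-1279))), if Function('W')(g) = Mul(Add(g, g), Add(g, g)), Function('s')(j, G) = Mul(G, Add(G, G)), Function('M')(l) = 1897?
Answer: 291778672438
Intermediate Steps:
Function('I')(k) = Add(9, k)
Function('s')(j, G) = Mul(2, Pow(G, 2)) (Function('s')(j, G) = Mul(G, Mul(2, G)) = Mul(2, Pow(G, 2)))
Function('W')(g) = Mul(4, Pow(g, 2)) (Function('W')(g) = Mul(Mul(2, g), Mul(2, g)) = Mul(4, Pow(g, 2)))
Mul(Add(Function('W')(Function('I')(-43)), 161718), Add(Function('s')(-239, 936), Function('M')(-1279))) = Mul(Add(Mul(4, Pow(Add(9, -43), 2)), 161718), Add(Mul(2, Pow(936, 2)), 1897)) = Mul(Add(Mul(4, Pow(-34, 2)), 161718), Add(Mul(2, 876096), 1897)) = Mul(Add(Mul(4, 1156), 161718), Add(1752192, 1897)) = Mul(Add(4624, 161718), 1754089) = Mul(166342, 1754089) = 291778672438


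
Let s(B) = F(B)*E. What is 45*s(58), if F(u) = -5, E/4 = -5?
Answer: 4500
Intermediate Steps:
E = -20 (E = 4*(-5) = -20)
s(B) = 100 (s(B) = -5*(-20) = 100)
45*s(58) = 45*100 = 4500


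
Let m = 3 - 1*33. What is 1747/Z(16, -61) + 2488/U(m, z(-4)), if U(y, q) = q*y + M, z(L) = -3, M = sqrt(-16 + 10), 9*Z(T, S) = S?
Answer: (-15723*sqrt(6) + 1263302*I)/(61*(sqrt(6) - 90*I)) ≈ -230.13 - 0.75183*I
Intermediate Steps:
Z(T, S) = S/9
m = -30 (m = 3 - 33 = -30)
M = I*sqrt(6) (M = sqrt(-6) = I*sqrt(6) ≈ 2.4495*I)
U(y, q) = I*sqrt(6) + q*y (U(y, q) = q*y + I*sqrt(6) = I*sqrt(6) + q*y)
1747/Z(16, -61) + 2488/U(m, z(-4)) = 1747/(((1/9)*(-61))) + 2488/(I*sqrt(6) - 3*(-30)) = 1747/(-61/9) + 2488/(I*sqrt(6) + 90) = 1747*(-9/61) + 2488/(90 + I*sqrt(6)) = -15723/61 + 2488/(90 + I*sqrt(6))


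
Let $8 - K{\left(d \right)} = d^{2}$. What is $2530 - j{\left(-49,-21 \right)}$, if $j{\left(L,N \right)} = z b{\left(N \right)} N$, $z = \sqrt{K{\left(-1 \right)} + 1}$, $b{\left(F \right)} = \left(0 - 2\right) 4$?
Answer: $2530 - 336 \sqrt{2} \approx 2054.8$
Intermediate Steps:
$K{\left(d \right)} = 8 - d^{2}$
$b{\left(F \right)} = -8$ ($b{\left(F \right)} = \left(-2\right) 4 = -8$)
$z = 2 \sqrt{2}$ ($z = \sqrt{\left(8 - \left(-1\right)^{2}\right) + 1} = \sqrt{\left(8 - 1\right) + 1} = \sqrt{7 + 1} = \sqrt{8} = 2 \sqrt{2} \approx 2.8284$)
$j{\left(L,N \right)} = - 16 N \sqrt{2}$ ($j{\left(L,N \right)} = 2 \sqrt{2} \left(-8\right) N = - 16 \sqrt{2} N = - 16 N \sqrt{2}$)
$2530 - j{\left(-49,-21 \right)} = 2530 - \left(-16\right) \left(-21\right) \sqrt{2} = 2530 - 336 \sqrt{2}$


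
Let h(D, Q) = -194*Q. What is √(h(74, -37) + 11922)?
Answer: 10*√191 ≈ 138.20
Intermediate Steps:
√(h(74, -37) + 11922) = √(-194*(-37) + 11922) = √(7178 + 11922) = √19100 = 10*√191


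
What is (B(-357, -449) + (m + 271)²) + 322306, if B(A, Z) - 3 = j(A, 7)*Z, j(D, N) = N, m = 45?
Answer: 419022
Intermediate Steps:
B(A, Z) = 3 + 7*Z
(B(-357, -449) + (m + 271)²) + 322306 = ((3 + 7*(-449)) + (45 + 271)²) + 322306 = ((3 - 3143) + 316²) + 322306 = (-3140 + 99856) + 322306 = 96716 + 322306 = 419022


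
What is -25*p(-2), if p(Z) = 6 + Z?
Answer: -100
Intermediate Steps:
-25*p(-2) = -25*(6 - 2) = -25*4 = -100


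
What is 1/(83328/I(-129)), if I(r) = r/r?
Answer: 1/83328 ≈ 1.2001e-5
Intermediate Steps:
I(r) = 1
1/(83328/I(-129)) = 1/(83328/1) = 1/(83328*1) = 1/83328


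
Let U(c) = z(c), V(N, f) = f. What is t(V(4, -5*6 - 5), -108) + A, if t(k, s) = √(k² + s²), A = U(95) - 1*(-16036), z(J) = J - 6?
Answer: 16125 + √12889 ≈ 16239.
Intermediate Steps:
z(J) = -6 + J
U(c) = -6 + c
A = 16125 (A = (-6 + 95) - 1*(-16036) = 89 + 16036 = 16125)
t(V(4, -5*6 - 5), -108) + A = √((-5*6 - 5)² + (-108)²) + 16125 = √((-30 - 5)² + 11664) + 16125 = √((-35)² + 11664) + 16125 = √(1225 + 11664) + 16125 = √12889 + 16125 = 16125 + √12889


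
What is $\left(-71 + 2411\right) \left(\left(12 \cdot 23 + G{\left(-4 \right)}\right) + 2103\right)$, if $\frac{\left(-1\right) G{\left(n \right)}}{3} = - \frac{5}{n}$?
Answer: $5558085$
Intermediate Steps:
$G{\left(n \right)} = \frac{15}{n}$ ($G{\left(n \right)} = - 3 \left(- \frac{5}{n}\right) = \frac{15}{n}$)
$\left(-71 + 2411\right) \left(\left(12 \cdot 23 + G{\left(-4 \right)}\right) + 2103\right) = \left(-71 + 2411\right) \left(\left(12 \cdot 23 + \frac{15}{-4}\right) + 2103\right) = 2340 \left(\left(276 + 15 \left(- \frac{1}{4}\right)\right) + 2103\right) = 2340 \left(\left(276 - \frac{15}{4}\right) + 2103\right) = 2340 \left(\frac{1089}{4} + 2103\right) = 2340 \cdot \frac{9501}{4} = 5558085$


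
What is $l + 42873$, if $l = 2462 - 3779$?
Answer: $41556$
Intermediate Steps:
$l = -1317$ ($l = 2462 - 3779 = -1317$)
$l + 42873 = -1317 + 42873 = 41556$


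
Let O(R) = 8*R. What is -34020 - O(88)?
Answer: -34724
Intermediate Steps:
-34020 - O(88) = -34020 - 8*88 = -34020 - 1*704 = -34020 - 704 = -34724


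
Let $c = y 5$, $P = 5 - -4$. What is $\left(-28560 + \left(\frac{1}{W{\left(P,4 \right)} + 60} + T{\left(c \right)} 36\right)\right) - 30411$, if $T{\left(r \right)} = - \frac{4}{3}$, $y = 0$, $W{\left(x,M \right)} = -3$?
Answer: $- \frac{3364082}{57} \approx -59019.0$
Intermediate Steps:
$P = 9$ ($P = 5 + 4 = 9$)
$c = 0$ ($c = 0 \cdot 5 = 0$)
$T{\left(r \right)} = - \frac{4}{3}$ ($T{\left(r \right)} = \left(-4\right) \frac{1}{3} = - \frac{4}{3}$)
$\left(-28560 + \left(\frac{1}{W{\left(P,4 \right)} + 60} + T{\left(c \right)} 36\right)\right) - 30411 = \left(-28560 + \left(\frac{1}{-3 + 60} - 48\right)\right) - 30411 = \left(-28560 - \left(48 - \frac{1}{57}\right)\right) - 30411 = \left(-28560 + \left(\frac{1}{57} - 48\right)\right) - 30411 = \left(-28560 - \frac{2735}{57}\right) - 30411 = - \frac{1630655}{57} - 30411 = - \frac{3364082}{57}$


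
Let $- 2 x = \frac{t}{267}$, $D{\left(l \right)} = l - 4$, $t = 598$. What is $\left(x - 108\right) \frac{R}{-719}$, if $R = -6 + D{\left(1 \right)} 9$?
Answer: $- \frac{320485}{63991} \approx -5.0083$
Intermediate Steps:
$D{\left(l \right)} = -4 + l$
$x = - \frac{299}{267}$ ($x = - \frac{598 \cdot \frac{1}{267}}{2} = \left(- \frac{1}{2}\right) \frac{598}{267} = - \frac{299}{267} \approx -1.1199$)
$R = -33$ ($R = -6 + \left(-4 + 1\right) 9 = -6 - 27 = -33$)
$\left(x - 108\right) \frac{R}{-719} = \left(- \frac{299}{267} - 108\right) \left(- \frac{33}{-719}\right) = - \frac{29135 \left(\left(-33\right) \left(- \frac{1}{719}\right)\right)}{267} = \left(- \frac{29135}{267}\right) \frac{33}{719} = - \frac{320485}{63991}$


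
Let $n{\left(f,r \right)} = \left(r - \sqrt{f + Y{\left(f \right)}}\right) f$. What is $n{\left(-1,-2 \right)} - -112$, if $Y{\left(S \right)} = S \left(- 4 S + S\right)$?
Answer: $114 + 2 i \approx 114.0 + 2.0 i$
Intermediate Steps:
$Y{\left(S \right)} = - 3 S^{2}$ ($Y{\left(S \right)} = S \left(- 3 S\right) = - 3 S^{2}$)
$n{\left(f,r \right)} = f \left(r - \sqrt{f - 3 f^{2}}\right)$ ($n{\left(f,r \right)} = \left(r - \sqrt{f - 3 f^{2}}\right) f = f \left(r - \sqrt{f - 3 f^{2}}\right)$)
$n{\left(-1,-2 \right)} - -112 = - (-2 - \sqrt{- (1 - -3)}) - -112 = - (-2 - \sqrt{- (1 + 3)}) + 112 = - (-2 - \sqrt{\left(-1\right) 4}) + 112 = - (-2 - \sqrt{-4}) + 112 = - (-2 - 2 i) + 112 = \left(2 + 2 i\right) + 112 = 114 + 2 i$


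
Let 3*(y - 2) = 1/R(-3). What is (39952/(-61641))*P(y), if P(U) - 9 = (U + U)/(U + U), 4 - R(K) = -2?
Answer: -399520/61641 ≈ -6.4814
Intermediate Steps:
R(K) = 6 (R(K) = 4 - 1*(-2) = 4 + 2 = 6)
y = 37/18 (y = 2 + (⅓)/6 = 2 + (⅓)*(⅙) = 2 + 1/18 = 37/18 ≈ 2.0556)
P(U) = 10 (P(U) = 9 + (U + U)/(U + U) = 9 + (2*U)/((2*U)) = 9 + (2*U)*(1/(2*U)) = 9 + 1 = 10)
(39952/(-61641))*P(y) = (39952/(-61641))*10 = (39952*(-1/61641))*10 = -39952/61641*10 = -399520/61641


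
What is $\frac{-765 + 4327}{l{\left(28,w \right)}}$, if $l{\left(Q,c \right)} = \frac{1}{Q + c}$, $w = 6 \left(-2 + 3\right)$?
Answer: $121108$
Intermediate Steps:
$w = 6$ ($w = 6 \cdot 1 = 6$)
$\frac{-765 + 4327}{l{\left(28,w \right)}} = \frac{-765 + 4327}{\frac{1}{28 + 6}} = \frac{3562}{\frac{1}{34}} = 3562 \frac{1}{\frac{1}{34}} = 3562 \cdot 34 = 121108$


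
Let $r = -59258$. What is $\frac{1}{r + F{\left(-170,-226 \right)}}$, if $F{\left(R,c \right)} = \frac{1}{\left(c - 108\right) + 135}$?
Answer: $- \frac{199}{11792343} \approx -1.6875 \cdot 10^{-5}$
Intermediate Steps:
$F{\left(R,c \right)} = \frac{1}{27 + c}$ ($F{\left(R,c \right)} = \frac{1}{\left(c - 108\right) + 135} = \frac{1}{\left(-108 + c\right) + 135} = \frac{1}{27 + c}$)
$\frac{1}{r + F{\left(-170,-226 \right)}} = \frac{1}{-59258 + \frac{1}{27 - 226}} = \frac{1}{-59258 + \frac{1}{-199}} = \frac{1}{-59258 - \frac{1}{199}} = \frac{1}{- \frac{11792343}{199}} = - \frac{199}{11792343}$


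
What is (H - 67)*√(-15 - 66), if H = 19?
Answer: -432*I ≈ -432.0*I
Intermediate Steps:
(H - 67)*√(-15 - 66) = (19 - 67)*√(-15 - 66) = -432*I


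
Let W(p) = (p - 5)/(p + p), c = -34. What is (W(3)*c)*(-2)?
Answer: -68/3 ≈ -22.667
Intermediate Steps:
W(p) = (-5 + p)/(2*p) (W(p) = (-5 + p)/((2*p)) = (-5 + p)*(1/(2*p)) = (-5 + p)/(2*p))
(W(3)*c)*(-2) = (((1/2)*(-5 + 3)/3)*(-34))*(-2) = (((1/2)*(1/3)*(-2))*(-34))*(-2) = -1/3*(-34)*(-2) = (34/3)*(-2) = -68/3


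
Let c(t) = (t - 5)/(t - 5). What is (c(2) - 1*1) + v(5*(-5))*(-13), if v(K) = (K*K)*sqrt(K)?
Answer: -40625*I ≈ -40625.0*I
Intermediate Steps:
c(t) = 1 (c(t) = (-5 + t)/(-5 + t) = 1)
v(K) = K**(5/2) (v(K) = K**2*sqrt(K) = K**(5/2))
(c(2) - 1*1) + v(5*(-5))*(-13) = (1 - 1*1) + (5*(-5))**(5/2)*(-13) = (1 - 1) + (-25)**(5/2)*(-13) = 0 + (3125*I)*(-13) = 0 - 40625*I = -40625*I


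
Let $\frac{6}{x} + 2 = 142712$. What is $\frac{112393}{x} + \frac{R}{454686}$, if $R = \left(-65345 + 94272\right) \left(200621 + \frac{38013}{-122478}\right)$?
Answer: $\frac{49624130055946718105}{18563010636} \approx 2.6733 \cdot 10^{9}$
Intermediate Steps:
$x = \frac{1}{23785}$ ($x = \frac{6}{-2 + 142712} = \frac{6}{142710} = 6 \cdot \frac{1}{142710} = \frac{1}{23785} \approx 4.2043 \cdot 10^{-5}$)
$R = \frac{236927758534925}{40826}$ ($R = 28927 \left(200621 + 38013 \left(- \frac{1}{122478}\right)\right) = 28927 \left(200621 - \frac{12671}{40826}\right) = 28927 \cdot \frac{8190540275}{40826} = \frac{236927758534925}{40826} \approx 5.8034 \cdot 10^{9}$)
$\frac{112393}{x} + \frac{R}{454686} = 112393 \frac{1}{\frac{1}{23785}} + \frac{236927758534925}{40826 \cdot 454686} = 112393 \cdot 23785 + \frac{236927758534925}{40826} \cdot \frac{1}{454686} = 2673267505 + \frac{236927758534925}{18563010636} = \frac{49624130055946718105}{18563010636}$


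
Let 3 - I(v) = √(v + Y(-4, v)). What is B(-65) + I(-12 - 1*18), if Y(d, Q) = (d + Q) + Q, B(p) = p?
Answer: -62 - I*√94 ≈ -62.0 - 9.6954*I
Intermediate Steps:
Y(d, Q) = d + 2*Q (Y(d, Q) = (Q + d) + Q = d + 2*Q)
I(v) = 3 - √(-4 + 3*v) (I(v) = 3 - √(v + (-4 + 2*v)) = 3 - √(-4 + 3*v))
B(-65) + I(-12 - 1*18) = -65 + (3 - √(-4 + 3*(-12 - 1*18))) = -65 + (3 - √(-4 + 3*(-12 - 18))) = -65 + (3 - √(-4 + 3*(-30))) = -65 + (3 - √(-4 - 90)) = -65 + (3 - √(-94)) = -65 + (3 - I*√94) = -62 - I*√94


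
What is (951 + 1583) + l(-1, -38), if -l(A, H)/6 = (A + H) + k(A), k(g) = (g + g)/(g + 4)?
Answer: 2772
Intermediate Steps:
k(g) = 2*g/(4 + g) (k(g) = (2*g)/(4 + g) = 2*g/(4 + g))
l(A, H) = -6*A - 6*H - 12*A/(4 + A) (l(A, H) = -6*((A + H) + 2*A/(4 + A)) = -6*(A + H + 2*A/(4 + A)) = -6*A - 6*H - 12*A/(4 + A))
(951 + 1583) + l(-1, -38) = (951 + 1583) + 6*(-2*(-1) + (4 - 1)*(-1*(-1) - 1*(-38)))/(4 - 1) = 2534 + 6*(2 + 3*(1 + 38))/3 = 2534 + 6*(⅓)*(2 + 3*39) = 2534 + 6*(⅓)*(2 + 117) = 2534 + 6*(⅓)*119 = 2534 + 238 = 2772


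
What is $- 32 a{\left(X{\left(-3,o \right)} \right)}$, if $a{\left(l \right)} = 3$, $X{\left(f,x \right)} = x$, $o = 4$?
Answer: $-96$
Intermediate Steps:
$- 32 a{\left(X{\left(-3,o \right)} \right)} = \left(-32\right) 3 = -96$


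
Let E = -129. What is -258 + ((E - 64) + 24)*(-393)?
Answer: 66159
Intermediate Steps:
-258 + ((E - 64) + 24)*(-393) = -258 + ((-129 - 64) + 24)*(-393) = -258 + (-193 + 24)*(-393) = -258 - 169*(-393) = -258 + 66417 = 66159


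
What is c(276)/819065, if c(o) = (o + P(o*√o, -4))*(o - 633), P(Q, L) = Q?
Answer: -98532/819065 - 197064*√69/819065 ≈ -2.1188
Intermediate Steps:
c(o) = (-633 + o)*(o + o^(3/2)) (c(o) = (o + o*√o)*(o - 633) = (o + o^(3/2))*(-633 + o) = (-633 + o)*(o + o^(3/2)))
c(276)/819065 = (276² + 276^(5/2) - 633*276 - 349416*√69)/819065 = (76176 + 152352*√69 - 174708 - 349416*√69)*(1/819065) = (-98532 - 197064*√69)*(1/819065) = -98532/819065 - 197064*√69/819065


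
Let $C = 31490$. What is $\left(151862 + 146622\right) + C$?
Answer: $329974$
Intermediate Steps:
$\left(151862 + 146622\right) + C = \left(151862 + 146622\right) + 31490 = 298484 + 31490 = 329974$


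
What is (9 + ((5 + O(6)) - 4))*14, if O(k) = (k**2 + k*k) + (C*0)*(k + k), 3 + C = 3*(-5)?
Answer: 1148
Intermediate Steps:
C = -18 (C = -3 + 3*(-5) = -3 - 15 = -18)
O(k) = 2*k**2 (O(k) = (k**2 + k*k) + (-18*0)*(k + k) = (k**2 + k**2) + 0*(2*k) = 2*k**2 + 0 = 2*k**2)
(9 + ((5 + O(6)) - 4))*14 = (9 + ((5 + 2*6**2) - 4))*14 = (9 + ((5 + 2*36) - 4))*14 = (9 + ((5 + 72) - 4))*14 = (9 + (77 - 4))*14 = (9 + 73)*14 = 82*14 = 1148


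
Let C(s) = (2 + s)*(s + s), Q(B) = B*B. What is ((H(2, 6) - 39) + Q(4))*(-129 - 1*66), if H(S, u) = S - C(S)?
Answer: 7215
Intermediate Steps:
Q(B) = B²
C(s) = 2*s*(2 + s) (C(s) = (2 + s)*(2*s) = 2*s*(2 + s))
H(S, u) = S - 2*S*(2 + S)
((H(2, 6) - 39) + Q(4))*(-129 - 1*66) = ((2*(-3 - 2*2) - 39) + 4²)*(-129 - 1*66) = ((2*(-3 - 4) - 39) + 16)*(-129 - 66) = ((2*(-7) - 39) + 16)*(-195) = ((-14 - 39) + 16)*(-195) = (-53 + 16)*(-195) = -37*(-195) = 7215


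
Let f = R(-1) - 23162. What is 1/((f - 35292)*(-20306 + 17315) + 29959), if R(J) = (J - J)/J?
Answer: 1/174865873 ≈ 5.7187e-9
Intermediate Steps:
R(J) = 0 (R(J) = 0/J = 0)
f = -23162 (f = 0 - 23162 = -23162)
1/((f - 35292)*(-20306 + 17315) + 29959) = 1/((-23162 - 35292)*(-20306 + 17315) + 29959) = 1/(-58454*(-2991) + 29959) = 1/(174835914 + 29959) = 1/174865873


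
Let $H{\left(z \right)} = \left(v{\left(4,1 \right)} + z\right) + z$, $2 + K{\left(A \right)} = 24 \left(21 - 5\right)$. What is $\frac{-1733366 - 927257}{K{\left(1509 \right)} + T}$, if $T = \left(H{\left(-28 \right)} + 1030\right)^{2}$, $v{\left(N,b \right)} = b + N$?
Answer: $- \frac{2660623}{958823} \approx -2.7749$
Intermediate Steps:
$K{\left(A \right)} = 382$ ($K{\left(A \right)} = -2 + 24 \left(21 - 5\right) = -2 + 24 \cdot 16 = -2 + 384 = 382$)
$v{\left(N,b \right)} = N + b$
$H{\left(z \right)} = 5 + 2 z$ ($H{\left(z \right)} = \left(\left(4 + 1\right) + z\right) + z = \left(5 + z\right) + z = 5 + 2 z$)
$T = 958441$ ($T = \left(\left(5 + 2 \left(-28\right)\right) + 1030\right)^{2} = \left(\left(5 - 56\right) + 1030\right)^{2} = \left(-51 + 1030\right)^{2} = 979^{2} = 958441$)
$\frac{-1733366 - 927257}{K{\left(1509 \right)} + T} = \frac{-1733366 - 927257}{382 + 958441} = - \frac{2660623}{958823}$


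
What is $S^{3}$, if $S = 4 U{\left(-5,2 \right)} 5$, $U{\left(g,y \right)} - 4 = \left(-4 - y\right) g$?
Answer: $314432000$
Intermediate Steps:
$U{\left(g,y \right)} = 4 + g \left(-4 - y\right)$ ($U{\left(g,y \right)} = 4 + \left(-4 - y\right) g = 4 + g \left(-4 - y\right)$)
$S = 680$ ($S = 4 \left(4 - -20 - \left(-5\right) 2\right) 5 = 4 \left(4 + 20 + 10\right) 5 = 4 \cdot 34 \cdot 5 = 136 \cdot 5 = 680$)
$S^{3} = 680^{3} = 314432000$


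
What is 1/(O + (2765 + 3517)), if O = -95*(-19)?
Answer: 1/8087 ≈ 0.00012366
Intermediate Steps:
O = 1805
1/(O + (2765 + 3517)) = 1/(1805 + (2765 + 3517)) = 1/(1805 + 6282) = 1/8087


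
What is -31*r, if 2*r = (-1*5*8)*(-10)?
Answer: -6200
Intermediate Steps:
r = 200 (r = ((-1*5*8)*(-10))/2 = (-5*8*(-10))/2 = (-40*(-10))/2 = (1/2)*400 = 200)
-31*r = -31*200 = -6200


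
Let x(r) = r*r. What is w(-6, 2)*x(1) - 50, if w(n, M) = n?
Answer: -56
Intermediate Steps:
x(r) = r²
w(-6, 2)*x(1) - 50 = -6*1² - 50 = -6*1 - 50 = -6 - 50 = -56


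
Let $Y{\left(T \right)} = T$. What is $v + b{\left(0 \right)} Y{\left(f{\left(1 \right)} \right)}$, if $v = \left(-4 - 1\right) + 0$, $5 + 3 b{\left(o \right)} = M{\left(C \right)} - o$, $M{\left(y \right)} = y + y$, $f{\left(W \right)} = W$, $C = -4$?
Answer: $- \frac{28}{3} \approx -9.3333$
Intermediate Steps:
$M{\left(y \right)} = 2 y$
$b{\left(o \right)} = - \frac{13}{3} - \frac{o}{3}$ ($b{\left(o \right)} = - \frac{5}{3} + \frac{2 \left(-4\right) - o}{3} = - \frac{5}{3} + \frac{-8 - o}{3} = - \frac{5}{3} - \left(\frac{8}{3} + \frac{o}{3}\right) = - \frac{13}{3} - \frac{o}{3}$)
$v = -5$ ($v = -5 + 0 = -5$)
$v + b{\left(0 \right)} Y{\left(f{\left(1 \right)} \right)} = -5 + \left(- \frac{13}{3} - 0\right) 1 = -5 + \left(- \frac{13}{3} + 0\right) 1 = -5 - \frac{13}{3} = - \frac{28}{3}$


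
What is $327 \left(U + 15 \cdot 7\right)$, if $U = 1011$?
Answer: $364932$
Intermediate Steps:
$327 \left(U + 15 \cdot 7\right) = 327 \left(1011 + 15 \cdot 7\right) = 327 \left(1011 + 105\right) = 327 \cdot 1116 = 364932$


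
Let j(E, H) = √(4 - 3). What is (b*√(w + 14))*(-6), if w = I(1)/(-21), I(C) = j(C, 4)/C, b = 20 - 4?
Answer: -32*√6153/7 ≈ -358.59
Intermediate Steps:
b = 16
j(E, H) = 1 (j(E, H) = √1 = 1)
I(C) = 1/C
w = -1/21 (w = 1/(1*(-21)) = 1*(-1/21) = -1/21 ≈ -0.047619)
(b*√(w + 14))*(-6) = (16*√(-1/21 + 14))*(-6) = (16*√(293/21))*(-6) = (16*(√6153/21))*(-6) = (16*√6153/21)*(-6) = -32*√6153/7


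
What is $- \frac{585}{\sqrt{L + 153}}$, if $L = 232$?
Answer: $- \frac{117 \sqrt{385}}{77} \approx -29.814$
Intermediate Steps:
$- \frac{585}{\sqrt{L + 153}} = - \frac{585}{\sqrt{232 + 153}} = - \frac{585}{\sqrt{385}} = - 585 \frac{\sqrt{385}}{385} = - \frac{117 \sqrt{385}}{77}$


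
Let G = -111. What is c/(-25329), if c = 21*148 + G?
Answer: -999/8443 ≈ -0.11832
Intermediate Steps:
c = 2997 (c = 21*148 - 111 = 3108 - 111 = 2997)
c/(-25329) = 2997/(-25329) = 2997*(-1/25329) = -999/8443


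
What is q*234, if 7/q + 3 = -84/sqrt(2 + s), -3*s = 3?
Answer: -546/29 ≈ -18.828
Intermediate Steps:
s = -1 (s = -1/3*3 = -1)
q = -7/87 (q = 7/(-3 - 84/sqrt(2 - 1)) = 7/(-3 - 84/(sqrt(1))) = 7/(-3 - 84/1) = 7/(-3 - 84*1) = 7/(-3 - 84) = 7/(-87) = 7*(-1/87) = -7/87 ≈ -0.080460)
q*234 = -7/87*234 = -546/29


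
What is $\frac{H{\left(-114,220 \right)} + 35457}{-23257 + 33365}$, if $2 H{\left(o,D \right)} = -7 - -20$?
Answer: $\frac{3733}{1064} \approx 3.5085$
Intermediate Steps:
$H{\left(o,D \right)} = \frac{13}{2}$ ($H{\left(o,D \right)} = \frac{-7 - -20}{2} = \frac{-7 + 20}{2} = \frac{1}{2} \cdot 13 = \frac{13}{2}$)
$\frac{H{\left(-114,220 \right)} + 35457}{-23257 + 33365} = \frac{\frac{13}{2} + 35457}{-23257 + 33365} = \frac{70927}{2 \cdot 10108} = \frac{70927}{2} \cdot \frac{1}{10108} = \frac{3733}{1064}$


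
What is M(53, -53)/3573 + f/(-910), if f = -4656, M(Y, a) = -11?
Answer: 8312939/1625715 ≈ 5.1134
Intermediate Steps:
M(53, -53)/3573 + f/(-910) = -11/3573 - 4656/(-910) = -11*1/3573 - 4656*(-1/910) = -11/3573 + 2328/455 = 8312939/1625715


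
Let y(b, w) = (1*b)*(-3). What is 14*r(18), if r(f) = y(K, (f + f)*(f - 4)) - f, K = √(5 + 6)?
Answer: -252 - 42*√11 ≈ -391.30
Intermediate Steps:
K = √11 ≈ 3.3166
y(b, w) = -3*b (y(b, w) = b*(-3) = -3*b)
r(f) = -f - 3*√11 (r(f) = -3*√11 - f = -f - 3*√11)
14*r(18) = 14*(-1*18 - 3*√11) = 14*(-18 - 3*√11) = -252 - 42*√11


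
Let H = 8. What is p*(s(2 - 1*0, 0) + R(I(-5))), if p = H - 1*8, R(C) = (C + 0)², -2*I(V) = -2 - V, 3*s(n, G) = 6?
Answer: 0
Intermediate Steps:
s(n, G) = 2 (s(n, G) = (⅓)*6 = 2)
I(V) = 1 + V/2 (I(V) = -(-2 - V)/2 = 1 + V/2)
R(C) = C²
p = 0 (p = 8 - 1*8 = 8 - 8 = 0)
p*(s(2 - 1*0, 0) + R(I(-5))) = 0*(2 + (1 + (½)*(-5))²) = 0*(2 + (1 - 5/2)²) = 0*(2 + (-3/2)²) = 0*(2 + 9/4) = 0*(17/4) = 0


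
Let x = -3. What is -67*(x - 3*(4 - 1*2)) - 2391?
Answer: -1788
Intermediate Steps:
-67*(x - 3*(4 - 1*2)) - 2391 = -67*(-3 - 3*(4 - 1*2)) - 2391 = -67*(-3 - 3*(4 - 2)) - 2391 = -67*(-3 - 3*2) - 2391 = -67*(-3 - 6) - 2391 = -67*(-9) - 2391 = 603 - 2391 = -1788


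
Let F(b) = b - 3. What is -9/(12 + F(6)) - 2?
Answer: -13/5 ≈ -2.6000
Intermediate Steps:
F(b) = -3 + b
-9/(12 + F(6)) - 2 = -9/(12 + (-3 + 6)) - 2 = -9/(12 + 3) - 2 = -9/15 - 2 = (1/15)*(-9) - 2 = -⅗ - 2 = -13/5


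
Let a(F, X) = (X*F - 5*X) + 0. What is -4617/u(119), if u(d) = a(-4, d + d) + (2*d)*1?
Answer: 4617/1904 ≈ 2.4249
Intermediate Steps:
a(F, X) = -5*X + F*X (a(F, X) = (F*X - 5*X) + 0 = (-5*X + F*X) + 0 = -5*X + F*X)
u(d) = -16*d (u(d) = (d + d)*(-5 - 4) + (2*d)*1 = (2*d)*(-9) + 2*d = -18*d + 2*d = -16*d)
-4617/u(119) = -4617/((-16*119)) = -4617/(-1904) = -4617*(-1/1904) = 4617/1904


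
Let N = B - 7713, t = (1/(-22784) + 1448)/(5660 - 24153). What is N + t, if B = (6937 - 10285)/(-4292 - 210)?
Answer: -7314736760144949/948446496512 ≈ -7712.3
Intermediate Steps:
B = 1674/2251 (B = -3348/(-4502) = -3348*(-1/4502) = 1674/2251 ≈ 0.74367)
t = -32991231/421344512 (t = (-1/22784 + 1448)/(-18493) = (32991231/22784)*(-1/18493) = -32991231/421344512 ≈ -0.078300)
N = -17360289/2251 (N = 1674/2251 - 7713 = -17360289/2251 ≈ -7712.3)
N + t = -17360289/2251 - 32991231/421344512 = -7314736760144949/948446496512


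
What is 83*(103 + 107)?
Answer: 17430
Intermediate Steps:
83*(103 + 107) = 83*210 = 17430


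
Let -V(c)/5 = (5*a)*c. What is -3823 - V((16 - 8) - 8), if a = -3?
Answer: -3823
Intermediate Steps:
V(c) = 75*c (V(c) = -5*5*(-3)*c = -(-75)*c = 75*c)
-3823 - V((16 - 8) - 8) = -3823 - 75*((16 - 8) - 8) = -3823 - 75*(8 - 8) = -3823 - 75*0 = -3823 - 1*0 = -3823 + 0 = -3823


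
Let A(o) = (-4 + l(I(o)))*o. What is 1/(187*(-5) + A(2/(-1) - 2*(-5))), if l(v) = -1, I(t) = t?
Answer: -1/975 ≈ -0.0010256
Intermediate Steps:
A(o) = -5*o (A(o) = (-4 - 1)*o = -5*o)
1/(187*(-5) + A(2/(-1) - 2*(-5))) = 1/(187*(-5) - 5*(2/(-1) - 2*(-5))) = 1/(-935 - 5*(2*(-1) + 10)) = 1/(-935 - 5*(-2 + 10)) = 1/(-935 - 5*8) = 1/(-935 - 40) = 1/(-975) = -1/975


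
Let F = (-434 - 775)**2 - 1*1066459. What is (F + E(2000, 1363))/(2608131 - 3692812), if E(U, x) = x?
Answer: -396585/1084681 ≈ -0.36562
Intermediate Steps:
F = 395222 (F = (-1209)**2 - 1066459 = 1461681 - 1066459 = 395222)
(F + E(2000, 1363))/(2608131 - 3692812) = (395222 + 1363)/(2608131 - 3692812) = 396585/(-1084681) = 396585*(-1/1084681) = -396585/1084681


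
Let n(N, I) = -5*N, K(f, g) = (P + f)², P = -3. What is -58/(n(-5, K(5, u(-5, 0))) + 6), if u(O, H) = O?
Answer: -58/31 ≈ -1.8710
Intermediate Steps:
K(f, g) = (-3 + f)²
-58/(n(-5, K(5, u(-5, 0))) + 6) = -58/(-5*(-5) + 6) = -58/(25 + 6) = -58/31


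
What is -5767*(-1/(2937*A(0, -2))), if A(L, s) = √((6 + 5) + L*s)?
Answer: 5767*√11/32307 ≈ 0.59204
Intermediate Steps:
A(L, s) = √(11 + L*s)
-5767*(-1/(2937*A(0, -2))) = -5767*(-1/(2937*√(11 + 0*(-2)))) = -5767*(-1/(2937*√(11 + 0))) = -5767*(-√11/32307) = -(-5767)*√11/32307 = 5767*√11/32307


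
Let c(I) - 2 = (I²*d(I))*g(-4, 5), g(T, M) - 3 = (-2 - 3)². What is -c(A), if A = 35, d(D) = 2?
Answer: -68602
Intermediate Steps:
g(T, M) = 28 (g(T, M) = 3 + (-2 - 3)² = 3 + (-5)² = 3 + 25 = 28)
c(I) = 2 + 56*I² (c(I) = 2 + (I²*2)*28 = 2 + (2*I²)*28 = 2 + 56*I²)
-c(A) = -(2 + 56*35²) = -(2 + 56*1225) = -(2 + 68600) = -1*68602 = -68602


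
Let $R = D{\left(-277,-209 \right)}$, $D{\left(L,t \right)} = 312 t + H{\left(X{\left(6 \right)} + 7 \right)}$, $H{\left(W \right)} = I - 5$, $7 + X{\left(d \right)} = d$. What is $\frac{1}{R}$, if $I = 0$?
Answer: $- \frac{1}{65213} \approx -1.5334 \cdot 10^{-5}$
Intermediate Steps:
$X{\left(d \right)} = -7 + d$
$H{\left(W \right)} = -5$ ($H{\left(W \right)} = 0 - 5 = -5$)
$D{\left(L,t \right)} = -5 + 312 t$ ($D{\left(L,t \right)} = 312 t - 5 = -5 + 312 t$)
$R = -65213$ ($R = -5 + 312 \left(-209\right) = -5 - 65208 = -65213$)
$\frac{1}{R} = \frac{1}{-65213} = - \frac{1}{65213}$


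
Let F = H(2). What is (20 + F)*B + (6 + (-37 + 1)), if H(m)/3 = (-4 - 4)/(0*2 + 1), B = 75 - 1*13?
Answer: -278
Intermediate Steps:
B = 62 (B = 75 - 13 = 62)
H(m) = -24 (H(m) = 3*((-4 - 4)/(0*2 + 1)) = 3*(-8/(0 + 1)) = 3*(-8/1) = 3*(-8*1) = 3*(-8) = -24)
F = -24
(20 + F)*B + (6 + (-37 + 1)) = (20 - 24)*62 + (6 + (-37 + 1)) = -4*62 + (6 - 36) = -248 - 30 = -278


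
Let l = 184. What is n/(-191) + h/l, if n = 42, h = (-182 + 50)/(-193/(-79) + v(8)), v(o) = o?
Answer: -63389/219650 ≈ -0.28859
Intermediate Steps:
h = -316/25 (h = (-182 + 50)/(-193/(-79) + 8) = -132/(-193*(-1/79) + 8) = -132/(193/79 + 8) = -132/825/79 = -132*79/825 = -316/25 ≈ -12.640)
n/(-191) + h/l = 42/(-191) - 316/25/184 = 42*(-1/191) - 316/25*1/184 = -42/191 - 79/1150 = -63389/219650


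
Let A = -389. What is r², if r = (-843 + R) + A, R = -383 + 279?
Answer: 1784896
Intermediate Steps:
R = -104
r = -1336 (r = (-843 - 104) - 389 = -947 - 389 = -1336)
r² = (-1336)² = 1784896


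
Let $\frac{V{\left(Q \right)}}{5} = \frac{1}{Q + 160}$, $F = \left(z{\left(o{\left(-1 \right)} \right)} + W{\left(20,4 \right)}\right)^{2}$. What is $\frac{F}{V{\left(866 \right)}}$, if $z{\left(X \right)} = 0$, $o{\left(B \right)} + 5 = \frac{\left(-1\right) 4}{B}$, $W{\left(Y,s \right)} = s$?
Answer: $\frac{16416}{5} \approx 3283.2$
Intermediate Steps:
$o{\left(B \right)} = -5 - \frac{4}{B}$ ($o{\left(B \right)} = -5 + \frac{\left(-1\right) 4}{B} = -5 - \frac{4}{B}$)
$F = 16$ ($F = \left(0 + 4\right)^{2} = 4^{2} = 16$)
$V{\left(Q \right)} = \frac{5}{160 + Q}$ ($V{\left(Q \right)} = \frac{5}{Q + 160} = \frac{5}{160 + Q}$)
$\frac{F}{V{\left(866 \right)}} = \frac{16}{5 \frac{1}{160 + 866}} = \frac{16}{5 \cdot \frac{1}{1026}} = \frac{16}{\frac{5}{1026}} = 16 \cdot \frac{1026}{5} = \frac{16416}{5}$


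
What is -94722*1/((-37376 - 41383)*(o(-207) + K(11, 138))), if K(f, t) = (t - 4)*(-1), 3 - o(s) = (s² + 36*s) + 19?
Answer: -31574/933215391 ≈ -3.3834e-5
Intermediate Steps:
o(s) = -16 - s² - 36*s (o(s) = 3 - ((s² + 36*s) + 19) = 3 - (19 + s² + 36*s) = 3 + (-19 - s² - 36*s) = -16 - s² - 36*s)
K(f, t) = 4 - t (K(f, t) = (-4 + t)*(-1) = 4 - t)
-94722*1/((-37376 - 41383)*(o(-207) + K(11, 138))) = -94722*1/((-37376 - 41383)*((-16 - 1*(-207)² - 36*(-207)) + (4 - 1*138))) = -94722*(-1/(78759*((-16 - 1*42849 + 7452) + (4 - 138)))) = -94722*(-1/(78759*((-16 - 42849 + 7452) - 134))) = -94722*(-1/(78759*(-35413 - 134))) = -94722/((-35547*(-78759))) = -94722/2799646173 = -94722*1/2799646173 = -31574/933215391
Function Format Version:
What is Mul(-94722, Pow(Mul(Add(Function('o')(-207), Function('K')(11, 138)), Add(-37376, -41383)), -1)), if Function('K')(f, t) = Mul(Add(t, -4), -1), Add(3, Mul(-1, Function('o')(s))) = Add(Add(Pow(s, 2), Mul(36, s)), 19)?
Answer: Rational(-31574, 933215391) ≈ -3.3834e-5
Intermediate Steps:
Function('o')(s) = Add(-16, Mul(-1, Pow(s, 2)), Mul(-36, s)) (Function('o')(s) = Add(3, Mul(-1, Add(Add(Pow(s, 2), Mul(36, s)), 19))) = Add(3, Mul(-1, Add(19, Pow(s, 2), Mul(36, s)))) = Add(3, Add(-19, Mul(-1, Pow(s, 2)), Mul(-36, s))) = Add(-16, Mul(-1, Pow(s, 2)), Mul(-36, s)))
Function('K')(f, t) = Add(4, Mul(-1, t)) (Function('K')(f, t) = Mul(Add(-4, t), -1) = Add(4, Mul(-1, t)))
Mul(-94722, Pow(Mul(Add(Function('o')(-207), Function('K')(11, 138)), Add(-37376, -41383)), -1)) = Mul(-94722, Pow(Mul(Add(Add(-16, Mul(-1, Pow(-207, 2)), Mul(-36, -207)), Add(4, Mul(-1, 138))), Add(-37376, -41383)), -1)) = Mul(-94722, Pow(Mul(Add(Add(-16, Mul(-1, 42849), 7452), Add(4, -138)), -78759), -1)) = Mul(-94722, Pow(Mul(Add(Add(-16, -42849, 7452), -134), -78759), -1)) = Mul(-94722, Pow(Mul(Add(-35413, -134), -78759), -1)) = Mul(-94722, Pow(Mul(-35547, -78759), -1)) = Mul(-94722, Pow(2799646173, -1)) = Mul(-94722, Rational(1, 2799646173)) = Rational(-31574, 933215391)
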